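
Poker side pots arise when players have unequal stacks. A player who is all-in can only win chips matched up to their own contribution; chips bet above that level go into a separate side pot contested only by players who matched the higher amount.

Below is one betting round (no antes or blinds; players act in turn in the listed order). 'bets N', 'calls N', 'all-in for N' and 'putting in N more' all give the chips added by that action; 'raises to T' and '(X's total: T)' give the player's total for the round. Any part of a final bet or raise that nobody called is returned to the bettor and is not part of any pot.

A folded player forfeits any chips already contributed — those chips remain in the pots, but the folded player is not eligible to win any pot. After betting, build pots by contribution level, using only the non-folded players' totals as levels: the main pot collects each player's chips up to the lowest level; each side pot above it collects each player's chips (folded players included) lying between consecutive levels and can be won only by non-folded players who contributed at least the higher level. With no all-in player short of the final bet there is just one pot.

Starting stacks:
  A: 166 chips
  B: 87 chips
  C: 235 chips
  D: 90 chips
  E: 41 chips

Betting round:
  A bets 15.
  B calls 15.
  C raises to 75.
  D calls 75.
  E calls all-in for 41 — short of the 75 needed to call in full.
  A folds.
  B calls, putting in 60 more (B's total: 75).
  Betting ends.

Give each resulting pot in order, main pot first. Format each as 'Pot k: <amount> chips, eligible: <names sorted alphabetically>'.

Contributions: A=15, B=75, C=75, D=75, E=41
Folded: A
Pot levels (distinct totals of non-folded players): 41, 75
Layer 1-41: A 15 + B 41 + C 41 + D 41 + E 41 = 179 chips; eligible B, C, D, E
Layer 42-75: 34 each from B, C, D = 34*3 = 102 chips; eligible B, C, D

Pot 1: 179 chips, eligible: B, C, D, E
Pot 2: 102 chips, eligible: B, C, D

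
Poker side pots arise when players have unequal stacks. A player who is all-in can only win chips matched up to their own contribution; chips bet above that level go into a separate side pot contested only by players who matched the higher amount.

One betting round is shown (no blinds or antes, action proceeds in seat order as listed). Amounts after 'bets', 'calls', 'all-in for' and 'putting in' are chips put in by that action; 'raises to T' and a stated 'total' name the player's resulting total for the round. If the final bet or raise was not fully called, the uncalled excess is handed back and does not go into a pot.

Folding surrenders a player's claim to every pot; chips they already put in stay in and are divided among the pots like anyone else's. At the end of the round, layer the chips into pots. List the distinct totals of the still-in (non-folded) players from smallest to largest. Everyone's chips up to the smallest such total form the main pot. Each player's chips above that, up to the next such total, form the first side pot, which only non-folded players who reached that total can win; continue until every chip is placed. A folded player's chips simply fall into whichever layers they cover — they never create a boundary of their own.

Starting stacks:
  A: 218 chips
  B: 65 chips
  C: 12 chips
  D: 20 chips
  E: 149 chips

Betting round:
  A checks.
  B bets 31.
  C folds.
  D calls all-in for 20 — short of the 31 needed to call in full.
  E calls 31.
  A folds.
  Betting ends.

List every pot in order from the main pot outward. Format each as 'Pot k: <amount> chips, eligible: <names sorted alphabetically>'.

Contributions: B=31, D=20, E=31
Folded: A, C
Pot levels (distinct totals of non-folded players): 20, 31
Layer 1-20: 20 each from B, D, E = 20*3 = 60 chips; eligible B, D, E
Layer 21-31: 11 each from B, E = 11*2 = 22 chips; eligible B, E

Pot 1: 60 chips, eligible: B, D, E
Pot 2: 22 chips, eligible: B, E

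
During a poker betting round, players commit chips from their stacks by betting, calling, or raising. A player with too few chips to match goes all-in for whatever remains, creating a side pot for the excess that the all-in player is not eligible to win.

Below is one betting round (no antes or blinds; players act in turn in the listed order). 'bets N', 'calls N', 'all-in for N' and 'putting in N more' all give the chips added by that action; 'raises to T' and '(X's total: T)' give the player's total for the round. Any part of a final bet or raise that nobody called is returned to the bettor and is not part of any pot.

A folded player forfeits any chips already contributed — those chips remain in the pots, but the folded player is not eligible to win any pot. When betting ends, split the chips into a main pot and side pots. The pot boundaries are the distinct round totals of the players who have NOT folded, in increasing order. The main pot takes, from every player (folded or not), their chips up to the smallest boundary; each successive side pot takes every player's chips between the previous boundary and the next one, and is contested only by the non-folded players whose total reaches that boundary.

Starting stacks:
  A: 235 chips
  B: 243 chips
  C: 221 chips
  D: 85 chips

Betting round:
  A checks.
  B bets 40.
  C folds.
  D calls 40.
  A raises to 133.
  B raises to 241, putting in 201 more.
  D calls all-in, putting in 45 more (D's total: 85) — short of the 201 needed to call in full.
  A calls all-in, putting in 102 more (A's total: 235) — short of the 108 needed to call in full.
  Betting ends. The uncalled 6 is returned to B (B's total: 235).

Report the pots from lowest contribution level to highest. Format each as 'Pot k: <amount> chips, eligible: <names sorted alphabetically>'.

Contributions (after 6 returned to B): A=235, B=235, D=85
Folded: C
Pot levels (distinct totals of non-folded players): 85, 235
Layer 1-85: 85 each from A, B, D = 85*3 = 255 chips; eligible A, B, D
Layer 86-235: 150 each from A, B = 150*2 = 300 chips; eligible A, B

Pot 1: 255 chips, eligible: A, B, D
Pot 2: 300 chips, eligible: A, B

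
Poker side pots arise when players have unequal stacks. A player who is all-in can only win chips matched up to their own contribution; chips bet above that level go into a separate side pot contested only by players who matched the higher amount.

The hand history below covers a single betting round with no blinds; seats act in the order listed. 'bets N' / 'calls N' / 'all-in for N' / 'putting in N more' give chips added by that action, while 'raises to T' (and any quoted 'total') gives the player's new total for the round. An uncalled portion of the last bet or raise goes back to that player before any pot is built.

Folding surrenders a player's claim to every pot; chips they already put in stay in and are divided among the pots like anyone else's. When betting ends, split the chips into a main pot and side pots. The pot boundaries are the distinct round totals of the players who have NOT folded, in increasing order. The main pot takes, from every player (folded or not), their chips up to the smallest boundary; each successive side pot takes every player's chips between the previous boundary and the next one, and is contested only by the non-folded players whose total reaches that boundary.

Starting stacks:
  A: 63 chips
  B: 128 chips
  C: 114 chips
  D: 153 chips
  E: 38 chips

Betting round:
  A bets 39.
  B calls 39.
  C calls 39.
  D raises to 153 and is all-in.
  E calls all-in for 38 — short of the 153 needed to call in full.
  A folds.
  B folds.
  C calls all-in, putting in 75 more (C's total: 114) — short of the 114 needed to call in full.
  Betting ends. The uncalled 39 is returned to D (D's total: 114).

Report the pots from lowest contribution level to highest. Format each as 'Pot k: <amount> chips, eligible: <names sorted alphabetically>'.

Contributions (after 39 returned to D): A=39, B=39, C=114, D=114, E=38
Folded: A, B
Pot levels (distinct totals of non-folded players): 38, 114
Layer 1-38: 38 each from A, B, C, D, E = 38*5 = 190 chips; eligible C, D, E
Layer 39-114: A 1 + B 1 + C 76 + D 76 = 154 chips; eligible C, D

Pot 1: 190 chips, eligible: C, D, E
Pot 2: 154 chips, eligible: C, D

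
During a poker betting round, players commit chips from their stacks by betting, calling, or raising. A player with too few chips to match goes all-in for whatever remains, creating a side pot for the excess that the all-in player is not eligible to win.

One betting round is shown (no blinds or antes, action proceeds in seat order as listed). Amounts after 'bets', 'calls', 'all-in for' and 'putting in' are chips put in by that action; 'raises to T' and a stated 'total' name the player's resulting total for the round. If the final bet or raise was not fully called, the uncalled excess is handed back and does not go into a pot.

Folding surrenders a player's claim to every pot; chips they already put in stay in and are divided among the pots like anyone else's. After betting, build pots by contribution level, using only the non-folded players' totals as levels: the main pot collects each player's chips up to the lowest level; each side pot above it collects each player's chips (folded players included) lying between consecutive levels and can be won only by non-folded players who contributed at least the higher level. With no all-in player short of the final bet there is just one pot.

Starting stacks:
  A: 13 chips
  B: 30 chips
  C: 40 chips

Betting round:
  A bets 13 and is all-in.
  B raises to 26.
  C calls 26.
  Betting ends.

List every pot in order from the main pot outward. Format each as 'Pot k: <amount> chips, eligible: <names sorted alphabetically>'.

Pot 1: 39 chips, eligible: A, B, C
Pot 2: 26 chips, eligible: B, C

Derivation:
Contributions: A=13, B=26, C=26
Pot levels (distinct totals of non-folded players): 13, 26
Layer 1-13: 13 each from A, B, C = 13*3 = 39 chips; eligible A, B, C
Layer 14-26: 13 each from B, C = 13*2 = 26 chips; eligible B, C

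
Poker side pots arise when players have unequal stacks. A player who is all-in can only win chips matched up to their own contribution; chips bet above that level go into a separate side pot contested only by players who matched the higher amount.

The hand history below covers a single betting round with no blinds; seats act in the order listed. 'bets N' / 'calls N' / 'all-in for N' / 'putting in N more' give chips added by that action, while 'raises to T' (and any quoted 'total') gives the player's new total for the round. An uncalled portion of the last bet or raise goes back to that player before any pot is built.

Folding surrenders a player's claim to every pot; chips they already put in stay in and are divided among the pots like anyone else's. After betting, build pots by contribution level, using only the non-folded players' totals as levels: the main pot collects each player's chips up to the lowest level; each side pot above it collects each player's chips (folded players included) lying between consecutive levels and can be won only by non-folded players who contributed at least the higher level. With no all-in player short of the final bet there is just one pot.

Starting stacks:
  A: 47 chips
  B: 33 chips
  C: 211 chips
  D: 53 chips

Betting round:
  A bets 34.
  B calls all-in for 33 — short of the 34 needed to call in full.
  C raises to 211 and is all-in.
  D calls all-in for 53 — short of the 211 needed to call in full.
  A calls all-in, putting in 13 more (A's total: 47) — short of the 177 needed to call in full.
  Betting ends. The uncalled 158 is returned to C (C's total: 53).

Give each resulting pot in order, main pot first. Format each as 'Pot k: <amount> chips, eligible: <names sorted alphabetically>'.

Pot 1: 132 chips, eligible: A, B, C, D
Pot 2: 42 chips, eligible: A, C, D
Pot 3: 12 chips, eligible: C, D

Derivation:
Contributions (after 158 returned to C): A=47, B=33, C=53, D=53
Pot levels (distinct totals of non-folded players): 33, 47, 53
Layer 1-33: 33 each from A, B, C, D = 33*4 = 132 chips; eligible A, B, C, D
Layer 34-47: 14 each from A, C, D = 14*3 = 42 chips; eligible A, C, D
Layer 48-53: 6 each from C, D = 6*2 = 12 chips; eligible C, D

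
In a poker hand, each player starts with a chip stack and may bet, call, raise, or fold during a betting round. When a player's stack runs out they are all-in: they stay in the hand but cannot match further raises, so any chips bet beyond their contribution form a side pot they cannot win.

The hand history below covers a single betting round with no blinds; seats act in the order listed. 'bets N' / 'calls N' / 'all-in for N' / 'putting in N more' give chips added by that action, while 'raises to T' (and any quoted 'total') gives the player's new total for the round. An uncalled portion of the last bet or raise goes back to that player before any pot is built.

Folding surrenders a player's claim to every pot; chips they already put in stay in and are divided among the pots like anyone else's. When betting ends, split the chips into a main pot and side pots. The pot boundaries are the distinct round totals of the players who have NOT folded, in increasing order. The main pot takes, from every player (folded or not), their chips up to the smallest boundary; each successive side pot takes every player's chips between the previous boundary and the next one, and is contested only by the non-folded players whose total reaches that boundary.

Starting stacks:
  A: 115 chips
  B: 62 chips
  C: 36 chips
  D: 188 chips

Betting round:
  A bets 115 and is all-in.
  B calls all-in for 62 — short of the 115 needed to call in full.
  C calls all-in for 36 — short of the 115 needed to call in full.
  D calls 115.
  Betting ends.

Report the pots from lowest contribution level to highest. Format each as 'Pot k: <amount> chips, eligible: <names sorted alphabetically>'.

Pot 1: 144 chips, eligible: A, B, C, D
Pot 2: 78 chips, eligible: A, B, D
Pot 3: 106 chips, eligible: A, D

Derivation:
Contributions: A=115, B=62, C=36, D=115
Pot levels (distinct totals of non-folded players): 36, 62, 115
Layer 1-36: 36 each from A, B, C, D = 36*4 = 144 chips; eligible A, B, C, D
Layer 37-62: 26 each from A, B, D = 26*3 = 78 chips; eligible A, B, D
Layer 63-115: 53 each from A, D = 53*2 = 106 chips; eligible A, D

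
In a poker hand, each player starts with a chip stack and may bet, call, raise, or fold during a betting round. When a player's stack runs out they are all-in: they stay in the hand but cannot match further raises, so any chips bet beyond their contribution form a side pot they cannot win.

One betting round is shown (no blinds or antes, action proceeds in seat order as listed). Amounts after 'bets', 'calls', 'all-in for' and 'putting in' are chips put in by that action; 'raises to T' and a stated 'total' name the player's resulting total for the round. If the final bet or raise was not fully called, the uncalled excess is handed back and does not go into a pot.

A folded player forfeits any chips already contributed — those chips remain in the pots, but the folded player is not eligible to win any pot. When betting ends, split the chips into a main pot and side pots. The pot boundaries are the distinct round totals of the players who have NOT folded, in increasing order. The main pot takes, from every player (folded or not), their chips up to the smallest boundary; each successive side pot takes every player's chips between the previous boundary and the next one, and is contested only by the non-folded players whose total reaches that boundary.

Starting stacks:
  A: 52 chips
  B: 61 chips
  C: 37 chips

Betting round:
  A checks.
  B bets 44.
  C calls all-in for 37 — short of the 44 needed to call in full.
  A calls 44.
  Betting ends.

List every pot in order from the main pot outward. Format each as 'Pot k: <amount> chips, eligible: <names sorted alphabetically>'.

Pot 1: 111 chips, eligible: A, B, C
Pot 2: 14 chips, eligible: A, B

Derivation:
Contributions: A=44, B=44, C=37
Pot levels (distinct totals of non-folded players): 37, 44
Layer 1-37: 37 each from A, B, C = 37*3 = 111 chips; eligible A, B, C
Layer 38-44: 7 each from A, B = 7*2 = 14 chips; eligible A, B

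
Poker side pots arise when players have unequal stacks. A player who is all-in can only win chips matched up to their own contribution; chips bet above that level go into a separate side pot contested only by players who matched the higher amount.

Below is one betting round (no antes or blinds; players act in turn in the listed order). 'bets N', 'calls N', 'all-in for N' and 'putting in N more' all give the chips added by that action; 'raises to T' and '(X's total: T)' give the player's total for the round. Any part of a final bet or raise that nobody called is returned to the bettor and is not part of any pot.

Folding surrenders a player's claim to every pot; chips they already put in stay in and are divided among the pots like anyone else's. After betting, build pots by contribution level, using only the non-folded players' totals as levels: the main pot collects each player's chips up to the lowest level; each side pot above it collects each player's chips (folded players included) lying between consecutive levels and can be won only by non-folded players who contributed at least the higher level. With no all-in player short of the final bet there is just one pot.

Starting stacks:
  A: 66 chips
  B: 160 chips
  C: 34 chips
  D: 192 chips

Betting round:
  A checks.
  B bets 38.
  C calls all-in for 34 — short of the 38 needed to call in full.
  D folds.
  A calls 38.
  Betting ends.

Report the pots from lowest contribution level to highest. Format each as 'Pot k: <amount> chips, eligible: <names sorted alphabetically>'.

Pot 1: 102 chips, eligible: A, B, C
Pot 2: 8 chips, eligible: A, B

Derivation:
Contributions: A=38, B=38, C=34
Folded: D
Pot levels (distinct totals of non-folded players): 34, 38
Layer 1-34: 34 each from A, B, C = 34*3 = 102 chips; eligible A, B, C
Layer 35-38: 4 each from A, B = 4*2 = 8 chips; eligible A, B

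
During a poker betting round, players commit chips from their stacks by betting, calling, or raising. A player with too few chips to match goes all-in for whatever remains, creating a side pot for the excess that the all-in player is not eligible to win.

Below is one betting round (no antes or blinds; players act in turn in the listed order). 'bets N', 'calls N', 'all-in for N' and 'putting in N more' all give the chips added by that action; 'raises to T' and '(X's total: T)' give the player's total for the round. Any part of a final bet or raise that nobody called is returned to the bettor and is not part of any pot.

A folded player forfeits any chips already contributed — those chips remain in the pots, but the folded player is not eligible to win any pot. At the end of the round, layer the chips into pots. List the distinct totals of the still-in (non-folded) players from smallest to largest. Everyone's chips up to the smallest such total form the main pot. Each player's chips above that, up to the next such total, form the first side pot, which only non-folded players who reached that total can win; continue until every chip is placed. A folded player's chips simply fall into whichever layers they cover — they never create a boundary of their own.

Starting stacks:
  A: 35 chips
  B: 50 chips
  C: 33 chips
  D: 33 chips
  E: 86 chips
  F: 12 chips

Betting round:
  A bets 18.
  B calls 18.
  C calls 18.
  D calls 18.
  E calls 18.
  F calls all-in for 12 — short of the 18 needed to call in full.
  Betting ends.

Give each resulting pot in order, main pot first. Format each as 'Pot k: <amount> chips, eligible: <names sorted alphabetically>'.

Contributions: A=18, B=18, C=18, D=18, E=18, F=12
Pot levels (distinct totals of non-folded players): 12, 18
Layer 1-12: 12 each from A, B, C, D, E, F = 12*6 = 72 chips; eligible A, B, C, D, E, F
Layer 13-18: 6 each from A, B, C, D, E = 6*5 = 30 chips; eligible A, B, C, D, E

Pot 1: 72 chips, eligible: A, B, C, D, E, F
Pot 2: 30 chips, eligible: A, B, C, D, E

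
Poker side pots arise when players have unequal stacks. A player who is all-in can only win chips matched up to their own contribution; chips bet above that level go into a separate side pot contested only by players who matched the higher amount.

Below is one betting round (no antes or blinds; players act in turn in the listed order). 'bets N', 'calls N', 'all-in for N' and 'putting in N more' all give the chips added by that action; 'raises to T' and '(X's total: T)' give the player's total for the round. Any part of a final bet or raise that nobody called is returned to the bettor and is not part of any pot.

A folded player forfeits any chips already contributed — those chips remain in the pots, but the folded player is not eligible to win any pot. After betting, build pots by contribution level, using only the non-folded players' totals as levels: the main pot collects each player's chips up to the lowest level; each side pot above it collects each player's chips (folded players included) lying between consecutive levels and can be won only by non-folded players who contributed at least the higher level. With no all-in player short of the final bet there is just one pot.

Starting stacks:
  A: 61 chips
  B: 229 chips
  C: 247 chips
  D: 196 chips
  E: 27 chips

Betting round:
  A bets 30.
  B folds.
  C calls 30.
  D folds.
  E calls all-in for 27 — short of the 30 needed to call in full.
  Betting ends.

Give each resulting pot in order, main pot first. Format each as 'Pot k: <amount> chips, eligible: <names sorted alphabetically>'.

Contributions: A=30, C=30, E=27
Folded: B, D
Pot levels (distinct totals of non-folded players): 27, 30
Layer 1-27: 27 each from A, C, E = 27*3 = 81 chips; eligible A, C, E
Layer 28-30: 3 each from A, C = 3*2 = 6 chips; eligible A, C

Pot 1: 81 chips, eligible: A, C, E
Pot 2: 6 chips, eligible: A, C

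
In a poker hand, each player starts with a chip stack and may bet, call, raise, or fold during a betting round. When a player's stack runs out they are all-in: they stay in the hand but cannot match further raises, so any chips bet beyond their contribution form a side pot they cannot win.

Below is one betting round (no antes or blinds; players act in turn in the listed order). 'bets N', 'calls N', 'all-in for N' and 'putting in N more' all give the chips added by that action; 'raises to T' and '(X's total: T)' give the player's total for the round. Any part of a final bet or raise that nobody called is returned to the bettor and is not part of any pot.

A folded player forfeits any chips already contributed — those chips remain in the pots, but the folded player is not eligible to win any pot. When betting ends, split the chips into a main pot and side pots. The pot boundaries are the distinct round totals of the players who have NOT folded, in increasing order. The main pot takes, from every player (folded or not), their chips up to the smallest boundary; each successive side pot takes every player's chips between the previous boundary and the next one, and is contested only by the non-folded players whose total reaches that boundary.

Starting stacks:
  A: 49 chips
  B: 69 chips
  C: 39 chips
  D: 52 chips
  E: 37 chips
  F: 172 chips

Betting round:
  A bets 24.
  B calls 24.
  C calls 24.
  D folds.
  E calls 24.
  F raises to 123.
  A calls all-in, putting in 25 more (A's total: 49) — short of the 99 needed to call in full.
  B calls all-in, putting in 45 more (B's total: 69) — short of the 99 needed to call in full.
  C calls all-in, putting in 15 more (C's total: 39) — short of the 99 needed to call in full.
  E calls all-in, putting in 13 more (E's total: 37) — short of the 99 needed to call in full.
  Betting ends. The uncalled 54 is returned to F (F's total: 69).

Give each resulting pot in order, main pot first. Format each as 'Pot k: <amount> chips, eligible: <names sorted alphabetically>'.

Pot 1: 185 chips, eligible: A, B, C, E, F
Pot 2: 8 chips, eligible: A, B, C, F
Pot 3: 30 chips, eligible: A, B, F
Pot 4: 40 chips, eligible: B, F

Derivation:
Contributions (after 54 returned to F): A=49, B=69, C=39, E=37, F=69
Folded: D
Pot levels (distinct totals of non-folded players): 37, 39, 49, 69
Layer 1-37: 37 each from A, B, C, E, F = 37*5 = 185 chips; eligible A, B, C, E, F
Layer 38-39: 2 each from A, B, C, F = 2*4 = 8 chips; eligible A, B, C, F
Layer 40-49: 10 each from A, B, F = 10*3 = 30 chips; eligible A, B, F
Layer 50-69: 20 each from B, F = 20*2 = 40 chips; eligible B, F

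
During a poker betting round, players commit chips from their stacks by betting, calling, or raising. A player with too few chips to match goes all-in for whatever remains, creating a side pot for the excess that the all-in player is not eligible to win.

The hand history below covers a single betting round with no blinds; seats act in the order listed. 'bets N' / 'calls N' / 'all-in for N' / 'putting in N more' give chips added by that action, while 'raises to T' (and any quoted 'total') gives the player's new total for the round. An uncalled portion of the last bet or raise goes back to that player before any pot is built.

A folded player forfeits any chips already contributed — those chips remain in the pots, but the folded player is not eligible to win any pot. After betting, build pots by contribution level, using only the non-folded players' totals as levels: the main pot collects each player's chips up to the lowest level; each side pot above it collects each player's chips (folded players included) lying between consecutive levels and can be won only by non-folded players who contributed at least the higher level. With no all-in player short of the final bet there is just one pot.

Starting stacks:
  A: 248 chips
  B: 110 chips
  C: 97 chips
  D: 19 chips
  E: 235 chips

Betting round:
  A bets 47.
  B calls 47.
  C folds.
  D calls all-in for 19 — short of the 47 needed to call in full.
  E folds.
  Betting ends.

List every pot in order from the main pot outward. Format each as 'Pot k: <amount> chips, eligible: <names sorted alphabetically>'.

Contributions: A=47, B=47, D=19
Folded: C, E
Pot levels (distinct totals of non-folded players): 19, 47
Layer 1-19: 19 each from A, B, D = 19*3 = 57 chips; eligible A, B, D
Layer 20-47: 28 each from A, B = 28*2 = 56 chips; eligible A, B

Pot 1: 57 chips, eligible: A, B, D
Pot 2: 56 chips, eligible: A, B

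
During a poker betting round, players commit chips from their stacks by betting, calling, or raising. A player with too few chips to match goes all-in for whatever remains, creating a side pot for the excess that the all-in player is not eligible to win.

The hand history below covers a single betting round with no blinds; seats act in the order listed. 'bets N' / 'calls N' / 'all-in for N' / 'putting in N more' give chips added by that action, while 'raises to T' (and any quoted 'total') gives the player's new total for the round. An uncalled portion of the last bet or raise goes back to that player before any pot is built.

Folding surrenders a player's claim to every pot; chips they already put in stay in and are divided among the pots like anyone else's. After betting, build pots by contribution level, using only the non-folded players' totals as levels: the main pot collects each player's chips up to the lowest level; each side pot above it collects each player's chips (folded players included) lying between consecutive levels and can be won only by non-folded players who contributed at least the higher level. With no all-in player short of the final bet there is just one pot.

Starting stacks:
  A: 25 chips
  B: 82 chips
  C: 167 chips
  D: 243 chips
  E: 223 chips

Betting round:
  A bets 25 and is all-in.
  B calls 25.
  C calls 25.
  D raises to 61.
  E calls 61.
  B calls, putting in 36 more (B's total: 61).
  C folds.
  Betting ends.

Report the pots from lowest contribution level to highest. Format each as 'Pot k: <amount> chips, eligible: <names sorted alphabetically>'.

Contributions: A=25, B=61, C=25, D=61, E=61
Folded: C
Pot levels (distinct totals of non-folded players): 25, 61
Layer 1-25: 25 each from A, B, C, D, E = 25*5 = 125 chips; eligible A, B, D, E
Layer 26-61: 36 each from B, D, E = 36*3 = 108 chips; eligible B, D, E

Pot 1: 125 chips, eligible: A, B, D, E
Pot 2: 108 chips, eligible: B, D, E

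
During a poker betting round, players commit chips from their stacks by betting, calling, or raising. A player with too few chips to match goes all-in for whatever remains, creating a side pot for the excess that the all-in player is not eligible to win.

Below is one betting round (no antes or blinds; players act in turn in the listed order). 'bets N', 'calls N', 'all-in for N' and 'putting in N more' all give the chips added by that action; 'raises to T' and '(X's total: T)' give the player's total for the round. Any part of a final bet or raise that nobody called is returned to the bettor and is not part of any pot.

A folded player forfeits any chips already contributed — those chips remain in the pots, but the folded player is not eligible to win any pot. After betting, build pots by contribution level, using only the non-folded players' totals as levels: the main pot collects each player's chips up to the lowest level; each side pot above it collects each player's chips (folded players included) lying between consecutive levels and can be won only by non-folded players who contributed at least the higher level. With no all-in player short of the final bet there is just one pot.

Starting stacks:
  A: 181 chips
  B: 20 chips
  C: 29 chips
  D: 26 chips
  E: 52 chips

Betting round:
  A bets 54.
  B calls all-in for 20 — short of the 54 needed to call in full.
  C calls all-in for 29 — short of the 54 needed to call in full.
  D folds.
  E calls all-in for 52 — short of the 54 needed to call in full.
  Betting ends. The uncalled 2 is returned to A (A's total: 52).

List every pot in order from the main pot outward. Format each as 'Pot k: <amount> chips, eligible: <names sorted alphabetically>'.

Contributions (after 2 returned to A): A=52, B=20, C=29, E=52
Folded: D
Pot levels (distinct totals of non-folded players): 20, 29, 52
Layer 1-20: 20 each from A, B, C, E = 20*4 = 80 chips; eligible A, B, C, E
Layer 21-29: 9 each from A, C, E = 9*3 = 27 chips; eligible A, C, E
Layer 30-52: 23 each from A, E = 23*2 = 46 chips; eligible A, E

Pot 1: 80 chips, eligible: A, B, C, E
Pot 2: 27 chips, eligible: A, C, E
Pot 3: 46 chips, eligible: A, E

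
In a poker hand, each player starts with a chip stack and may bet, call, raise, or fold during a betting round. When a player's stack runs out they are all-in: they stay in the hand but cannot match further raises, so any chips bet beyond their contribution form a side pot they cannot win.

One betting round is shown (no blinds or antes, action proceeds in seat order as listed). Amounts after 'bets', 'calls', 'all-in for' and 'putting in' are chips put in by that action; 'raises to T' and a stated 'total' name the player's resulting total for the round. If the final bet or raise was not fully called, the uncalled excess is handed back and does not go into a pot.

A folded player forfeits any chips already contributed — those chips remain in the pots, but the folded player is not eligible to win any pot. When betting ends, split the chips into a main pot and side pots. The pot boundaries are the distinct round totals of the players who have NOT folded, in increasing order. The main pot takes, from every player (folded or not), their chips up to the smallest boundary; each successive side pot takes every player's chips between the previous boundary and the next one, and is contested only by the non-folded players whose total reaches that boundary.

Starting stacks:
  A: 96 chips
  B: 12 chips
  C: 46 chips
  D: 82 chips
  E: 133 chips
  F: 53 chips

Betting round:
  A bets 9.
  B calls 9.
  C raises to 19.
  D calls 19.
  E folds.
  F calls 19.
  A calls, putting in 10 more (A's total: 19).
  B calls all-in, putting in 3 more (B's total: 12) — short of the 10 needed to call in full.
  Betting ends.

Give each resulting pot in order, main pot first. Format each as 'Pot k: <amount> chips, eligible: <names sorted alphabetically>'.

Contributions: A=19, B=12, C=19, D=19, F=19
Folded: E
Pot levels (distinct totals of non-folded players): 12, 19
Layer 1-12: 12 each from A, B, C, D, F = 12*5 = 60 chips; eligible A, B, C, D, F
Layer 13-19: 7 each from A, C, D, F = 7*4 = 28 chips; eligible A, C, D, F

Pot 1: 60 chips, eligible: A, B, C, D, F
Pot 2: 28 chips, eligible: A, C, D, F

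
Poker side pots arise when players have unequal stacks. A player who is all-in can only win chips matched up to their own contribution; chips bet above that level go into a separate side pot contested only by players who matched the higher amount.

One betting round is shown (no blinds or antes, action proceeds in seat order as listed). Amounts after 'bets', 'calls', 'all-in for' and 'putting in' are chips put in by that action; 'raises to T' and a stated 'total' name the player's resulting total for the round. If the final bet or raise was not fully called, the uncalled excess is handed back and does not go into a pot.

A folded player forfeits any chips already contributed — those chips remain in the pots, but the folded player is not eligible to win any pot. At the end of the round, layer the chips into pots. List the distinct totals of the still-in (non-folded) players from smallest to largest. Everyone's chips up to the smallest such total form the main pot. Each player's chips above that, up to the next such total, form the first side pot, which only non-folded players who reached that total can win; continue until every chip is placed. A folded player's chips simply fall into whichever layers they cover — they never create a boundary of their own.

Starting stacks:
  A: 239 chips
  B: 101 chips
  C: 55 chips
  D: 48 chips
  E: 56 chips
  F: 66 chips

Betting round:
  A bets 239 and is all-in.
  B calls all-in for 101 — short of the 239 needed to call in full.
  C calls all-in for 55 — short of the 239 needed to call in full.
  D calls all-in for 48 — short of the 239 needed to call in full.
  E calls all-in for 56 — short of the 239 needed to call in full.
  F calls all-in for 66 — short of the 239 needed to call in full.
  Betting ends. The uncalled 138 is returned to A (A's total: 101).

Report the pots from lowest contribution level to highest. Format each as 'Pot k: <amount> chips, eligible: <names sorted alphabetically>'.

Contributions (after 138 returned to A): A=101, B=101, C=55, D=48, E=56, F=66
Pot levels (distinct totals of non-folded players): 48, 55, 56, 66, 101
Layer 1-48: 48 each from A, B, C, D, E, F = 48*6 = 288 chips; eligible A, B, C, D, E, F
Layer 49-55: 7 each from A, B, C, E, F = 7*5 = 35 chips; eligible A, B, C, E, F
Layer 56-56: 1 each from A, B, E, F = 1*4 = 4 chips; eligible A, B, E, F
Layer 57-66: 10 each from A, B, F = 10*3 = 30 chips; eligible A, B, F
Layer 67-101: 35 each from A, B = 35*2 = 70 chips; eligible A, B

Pot 1: 288 chips, eligible: A, B, C, D, E, F
Pot 2: 35 chips, eligible: A, B, C, E, F
Pot 3: 4 chips, eligible: A, B, E, F
Pot 4: 30 chips, eligible: A, B, F
Pot 5: 70 chips, eligible: A, B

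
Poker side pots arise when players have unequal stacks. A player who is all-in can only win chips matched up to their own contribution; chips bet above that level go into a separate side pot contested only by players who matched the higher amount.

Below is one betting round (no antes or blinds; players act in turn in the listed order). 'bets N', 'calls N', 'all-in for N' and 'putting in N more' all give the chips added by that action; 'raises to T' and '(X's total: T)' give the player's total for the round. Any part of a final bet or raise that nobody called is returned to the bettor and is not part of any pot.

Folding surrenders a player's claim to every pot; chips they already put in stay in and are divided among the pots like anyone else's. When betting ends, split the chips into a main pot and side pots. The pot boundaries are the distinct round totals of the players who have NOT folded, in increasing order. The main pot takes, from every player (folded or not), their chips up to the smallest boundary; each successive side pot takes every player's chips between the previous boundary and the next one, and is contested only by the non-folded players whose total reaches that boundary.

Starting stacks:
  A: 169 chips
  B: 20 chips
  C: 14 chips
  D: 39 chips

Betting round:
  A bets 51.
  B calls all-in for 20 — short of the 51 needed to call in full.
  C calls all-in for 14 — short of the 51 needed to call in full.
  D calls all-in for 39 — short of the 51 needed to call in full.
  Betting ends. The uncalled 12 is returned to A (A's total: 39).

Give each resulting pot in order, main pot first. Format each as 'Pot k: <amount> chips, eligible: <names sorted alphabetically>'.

Pot 1: 56 chips, eligible: A, B, C, D
Pot 2: 18 chips, eligible: A, B, D
Pot 3: 38 chips, eligible: A, D

Derivation:
Contributions (after 12 returned to A): A=39, B=20, C=14, D=39
Pot levels (distinct totals of non-folded players): 14, 20, 39
Layer 1-14: 14 each from A, B, C, D = 14*4 = 56 chips; eligible A, B, C, D
Layer 15-20: 6 each from A, B, D = 6*3 = 18 chips; eligible A, B, D
Layer 21-39: 19 each from A, D = 19*2 = 38 chips; eligible A, D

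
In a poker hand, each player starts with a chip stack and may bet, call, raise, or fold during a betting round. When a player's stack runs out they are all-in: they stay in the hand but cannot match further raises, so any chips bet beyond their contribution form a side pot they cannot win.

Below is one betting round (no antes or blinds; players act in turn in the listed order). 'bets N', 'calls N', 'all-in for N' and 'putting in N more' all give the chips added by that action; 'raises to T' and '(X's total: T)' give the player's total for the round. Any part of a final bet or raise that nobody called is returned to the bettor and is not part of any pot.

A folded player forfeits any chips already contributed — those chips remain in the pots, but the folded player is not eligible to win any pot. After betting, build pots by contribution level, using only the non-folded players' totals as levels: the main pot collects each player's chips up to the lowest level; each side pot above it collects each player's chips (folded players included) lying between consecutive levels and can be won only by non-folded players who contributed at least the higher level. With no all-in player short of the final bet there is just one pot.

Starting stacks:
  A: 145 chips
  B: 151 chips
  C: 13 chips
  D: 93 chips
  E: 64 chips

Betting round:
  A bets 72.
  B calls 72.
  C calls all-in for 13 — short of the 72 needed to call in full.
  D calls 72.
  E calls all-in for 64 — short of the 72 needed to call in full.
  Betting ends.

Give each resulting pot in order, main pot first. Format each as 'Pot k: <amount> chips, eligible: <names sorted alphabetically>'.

Pot 1: 65 chips, eligible: A, B, C, D, E
Pot 2: 204 chips, eligible: A, B, D, E
Pot 3: 24 chips, eligible: A, B, D

Derivation:
Contributions: A=72, B=72, C=13, D=72, E=64
Pot levels (distinct totals of non-folded players): 13, 64, 72
Layer 1-13: 13 each from A, B, C, D, E = 13*5 = 65 chips; eligible A, B, C, D, E
Layer 14-64: 51 each from A, B, D, E = 51*4 = 204 chips; eligible A, B, D, E
Layer 65-72: 8 each from A, B, D = 8*3 = 24 chips; eligible A, B, D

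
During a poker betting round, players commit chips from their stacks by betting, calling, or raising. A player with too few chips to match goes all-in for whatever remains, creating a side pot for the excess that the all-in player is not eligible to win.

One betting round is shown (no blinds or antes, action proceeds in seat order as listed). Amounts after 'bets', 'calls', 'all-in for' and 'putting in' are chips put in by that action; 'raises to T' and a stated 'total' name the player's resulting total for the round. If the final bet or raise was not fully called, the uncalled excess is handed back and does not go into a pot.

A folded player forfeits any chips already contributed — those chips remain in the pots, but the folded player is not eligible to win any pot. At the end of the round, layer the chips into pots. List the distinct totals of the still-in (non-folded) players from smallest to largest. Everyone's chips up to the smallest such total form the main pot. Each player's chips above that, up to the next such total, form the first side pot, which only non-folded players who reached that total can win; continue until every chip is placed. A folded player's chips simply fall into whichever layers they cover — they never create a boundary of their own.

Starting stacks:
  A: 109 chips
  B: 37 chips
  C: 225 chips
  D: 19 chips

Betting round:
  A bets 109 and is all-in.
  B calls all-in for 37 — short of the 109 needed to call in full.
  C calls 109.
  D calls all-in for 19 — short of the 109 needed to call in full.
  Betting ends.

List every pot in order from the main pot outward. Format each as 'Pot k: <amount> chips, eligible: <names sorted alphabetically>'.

Contributions: A=109, B=37, C=109, D=19
Pot levels (distinct totals of non-folded players): 19, 37, 109
Layer 1-19: 19 each from A, B, C, D = 19*4 = 76 chips; eligible A, B, C, D
Layer 20-37: 18 each from A, B, C = 18*3 = 54 chips; eligible A, B, C
Layer 38-109: 72 each from A, C = 72*2 = 144 chips; eligible A, C

Pot 1: 76 chips, eligible: A, B, C, D
Pot 2: 54 chips, eligible: A, B, C
Pot 3: 144 chips, eligible: A, C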